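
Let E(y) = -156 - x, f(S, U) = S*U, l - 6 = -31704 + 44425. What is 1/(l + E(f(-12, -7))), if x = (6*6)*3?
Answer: 1/12463 ≈ 8.0238e-5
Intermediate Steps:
x = 108 (x = 36*3 = 108)
l = 12727 (l = 6 + (-31704 + 44425) = 6 + 12721 = 12727)
E(y) = -264 (E(y) = -156 - 1*108 = -156 - 108 = -264)
1/(l + E(f(-12, -7))) = 1/(12727 - 264) = 1/12463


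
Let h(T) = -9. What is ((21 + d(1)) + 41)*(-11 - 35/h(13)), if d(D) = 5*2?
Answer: -512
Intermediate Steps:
d(D) = 10
((21 + d(1)) + 41)*(-11 - 35/h(13)) = ((21 + 10) + 41)*(-11 - 35/(-9)) = (31 + 41)*(-11 - 35*(-⅑)) = 72*(-11 + 35/9) = 72*(-64/9) = -512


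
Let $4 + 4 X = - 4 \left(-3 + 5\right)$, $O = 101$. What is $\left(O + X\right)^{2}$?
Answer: $9604$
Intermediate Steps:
$X = -3$ ($X = -1 + \frac{\left(-4\right) \left(-3 + 5\right)}{4} = -1 + \frac{\left(-4\right) 2}{4} = -1 + \frac{1}{4} \left(-8\right) = -1 - 2 = -3$)
$\left(O + X\right)^{2} = \left(101 - 3\right)^{2} = 98^{2} = 9604$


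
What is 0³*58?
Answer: 0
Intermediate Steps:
0³*58 = 0*58 = 0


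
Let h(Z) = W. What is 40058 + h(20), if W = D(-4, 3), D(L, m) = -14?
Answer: 40044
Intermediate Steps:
W = -14
h(Z) = -14
40058 + h(20) = 40058 - 14 = 40044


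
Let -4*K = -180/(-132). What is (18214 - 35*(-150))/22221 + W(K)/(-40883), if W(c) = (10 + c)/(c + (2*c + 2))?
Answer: 41239540691/39063829149 ≈ 1.0557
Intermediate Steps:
K = -15/44 (K = -(-45)/(-132) = -(-45)*(-1)/132 = -¼*15/11 = -15/44 ≈ -0.34091)
W(c) = (10 + c)/(2 + 3*c) (W(c) = (10 + c)/(c + (2 + 2*c)) = (10 + c)/(2 + 3*c))
(18214 - 35*(-150))/22221 + W(K)/(-40883) = (18214 - 35*(-150))/22221 + ((10 - 15/44)/(2 + 3*(-15/44)))/(-40883) = (18214 - 1*(-5250))*(1/22221) + ((425/44)/(2 - 45/44))*(-1/40883) = (18214 + 5250)*(1/22221) + ((425/44)/(43/44))*(-1/40883) = 23464*(1/22221) + ((44/43)*(425/44))*(-1/40883) = 23464/22221 + (425/43)*(-1/40883) = 23464/22221 - 425/1757969 = 41239540691/39063829149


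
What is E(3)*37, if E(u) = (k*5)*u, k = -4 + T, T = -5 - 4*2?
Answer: -9435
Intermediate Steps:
T = -13 (T = -5 - 8 = -13)
k = -17 (k = -4 - 13 = -17)
E(u) = -85*u (E(u) = (-17*5)*u = -85*u)
E(3)*37 = -85*3*37 = -255*37 = -9435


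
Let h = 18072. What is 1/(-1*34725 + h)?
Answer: -1/16653 ≈ -6.0049e-5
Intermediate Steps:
1/(-1*34725 + h) = 1/(-1*34725 + 18072) = 1/(-34725 + 18072) = 1/(-16653) = -1/16653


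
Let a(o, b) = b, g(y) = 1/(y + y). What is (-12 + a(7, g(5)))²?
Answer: 14161/100 ≈ 141.61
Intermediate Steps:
g(y) = 1/(2*y)
(-12 + a(7, g(5)))² = (-12 + (½)/5)² = (-12 + (½)*(⅕))² = (-12 + ⅒)² = (-119/10)² = 14161/100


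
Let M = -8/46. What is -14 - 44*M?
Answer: -146/23 ≈ -6.3478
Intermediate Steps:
M = -4/23 (M = -8*1/46 = -4/23 ≈ -0.17391)
-14 - 44*M = -14 - 44*(-4/23) = -14 + 176/23 = -146/23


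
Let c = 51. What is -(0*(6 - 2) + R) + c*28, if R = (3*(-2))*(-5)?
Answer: 1398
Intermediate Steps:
R = 30 (R = -6*(-5) = 30)
-(0*(6 - 2) + R) + c*28 = -(0*(6 - 2) + 30) + 51*28 = -(0*4 + 30) + 1428 = -(0 + 30) + 1428 = -1*30 + 1428 = -30 + 1428 = 1398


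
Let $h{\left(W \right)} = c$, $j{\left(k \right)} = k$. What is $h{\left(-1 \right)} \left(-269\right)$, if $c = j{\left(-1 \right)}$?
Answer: $269$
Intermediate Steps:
$c = -1$
$h{\left(W \right)} = -1$
$h{\left(-1 \right)} \left(-269\right) = \left(-1\right) \left(-269\right) = 269$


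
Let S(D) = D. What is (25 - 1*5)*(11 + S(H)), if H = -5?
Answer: 120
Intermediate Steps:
(25 - 1*5)*(11 + S(H)) = (25 - 1*5)*(11 - 5) = (25 - 5)*6 = 20*6 = 120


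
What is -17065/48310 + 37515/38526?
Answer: 19248391/31019851 ≈ 0.62052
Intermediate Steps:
-17065/48310 + 37515/38526 = -17065*1/48310 + 37515*(1/38526) = -3413/9662 + 12505/12842 = 19248391/31019851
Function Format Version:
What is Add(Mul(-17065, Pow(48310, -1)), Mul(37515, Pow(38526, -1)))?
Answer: Rational(19248391, 31019851) ≈ 0.62052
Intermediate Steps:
Add(Mul(-17065, Pow(48310, -1)), Mul(37515, Pow(38526, -1))) = Add(Mul(-17065, Rational(1, 48310)), Mul(37515, Rational(1, 38526))) = Add(Rational(-3413, 9662), Rational(12505, 12842)) = Rational(19248391, 31019851)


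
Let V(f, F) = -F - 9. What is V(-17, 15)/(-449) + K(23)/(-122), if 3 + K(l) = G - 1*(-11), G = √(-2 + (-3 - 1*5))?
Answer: -332/27389 - I*√10/122 ≈ -0.012122 - 0.02592*I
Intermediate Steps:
G = I*√10 (G = √(-2 + (-3 - 5)) = √(-2 - 8) = √(-10) = I*√10 ≈ 3.1623*I)
V(f, F) = -9 - F
K(l) = 8 + I*√10 (K(l) = -3 + (I*√10 - 1*(-11)) = -3 + (I*√10 + 11) = -3 + (11 + I*√10) = 8 + I*√10)
V(-17, 15)/(-449) + K(23)/(-122) = (-9 - 1*15)/(-449) + (8 + I*√10)/(-122) = (-9 - 15)*(-1/449) + (8 + I*√10)*(-1/122) = -24*(-1/449) + (-4/61 - I*√10/122) = 24/449 + (-4/61 - I*√10/122) = -332/27389 - I*√10/122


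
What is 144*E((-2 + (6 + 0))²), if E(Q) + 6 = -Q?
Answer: -3168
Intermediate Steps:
E(Q) = -6 - Q
144*E((-2 + (6 + 0))²) = 144*(-6 - (-2 + (6 + 0))²) = 144*(-6 - (-2 + 6)²) = 144*(-6 - 1*4²) = 144*(-6 - 1*16) = 144*(-6 - 16) = 144*(-22) = -3168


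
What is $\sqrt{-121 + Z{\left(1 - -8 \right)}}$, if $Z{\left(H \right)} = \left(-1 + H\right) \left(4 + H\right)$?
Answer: $i \sqrt{17} \approx 4.1231 i$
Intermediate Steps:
$\sqrt{-121 + Z{\left(1 - -8 \right)}} = \sqrt{-121 + \left(-4 + \left(1 - -8\right)^{2} + 3 \left(1 - -8\right)\right)} = \sqrt{-121 + \left(-4 + \left(1 + 8\right)^{2} + 3 \left(1 + 8\right)\right)} = \sqrt{-121 + \left(-4 + 9^{2} + 3 \cdot 9\right)} = \sqrt{-121 + \left(-4 + 81 + 27\right)} = \sqrt{-121 + 104} = \sqrt{-17} = i \sqrt{17}$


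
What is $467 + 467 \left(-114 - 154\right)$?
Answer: $-124689$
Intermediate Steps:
$467 + 467 \left(-114 - 154\right) = 467 + 467 \left(-268\right) = 467 - 125156 = -124689$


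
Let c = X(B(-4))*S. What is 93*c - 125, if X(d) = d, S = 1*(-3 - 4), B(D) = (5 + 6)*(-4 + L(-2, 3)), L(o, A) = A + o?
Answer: 21358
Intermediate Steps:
B(D) = -33 (B(D) = (5 + 6)*(-4 + (3 - 2)) = 11*(-4 + 1) = 11*(-3) = -33)
S = -7 (S = 1*(-7) = -7)
c = 231 (c = -33*(-7) = 231)
93*c - 125 = 93*231 - 125 = 21483 - 125 = 21358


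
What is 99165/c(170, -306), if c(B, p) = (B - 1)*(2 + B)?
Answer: 99165/29068 ≈ 3.4115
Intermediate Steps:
c(B, p) = (-1 + B)*(2 + B)
99165/c(170, -306) = 99165/(-2 + 170 + 170**2) = 99165/(-2 + 170 + 28900) = 99165/29068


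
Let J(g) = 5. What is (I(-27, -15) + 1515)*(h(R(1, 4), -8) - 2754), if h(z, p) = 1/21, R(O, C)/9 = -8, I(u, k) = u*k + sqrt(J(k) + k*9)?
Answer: -37013120/7 - 57833*I*sqrt(130)/21 ≈ -5.2876e+6 - 31400.0*I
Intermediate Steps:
I(u, k) = sqrt(5 + 9*k) + k*u (I(u, k) = u*k + sqrt(5 + k*9) = k*u + sqrt(5 + 9*k) = sqrt(5 + 9*k) + k*u)
R(O, C) = -72 (R(O, C) = 9*(-8) = -72)
h(z, p) = 1/21
(I(-27, -15) + 1515)*(h(R(1, 4), -8) - 2754) = ((sqrt(5 + 9*(-15)) - 15*(-27)) + 1515)*(1/21 - 2754) = ((sqrt(5 - 135) + 405) + 1515)*(-57833/21) = ((sqrt(-130) + 405) + 1515)*(-57833/21) = ((I*sqrt(130) + 405) + 1515)*(-57833/21) = ((405 + I*sqrt(130)) + 1515)*(-57833/21) = (1920 + I*sqrt(130))*(-57833/21) = -37013120/7 - 57833*I*sqrt(130)/21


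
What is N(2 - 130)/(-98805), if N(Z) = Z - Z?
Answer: 0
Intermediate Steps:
N(Z) = 0
N(2 - 130)/(-98805) = 0/(-98805) = 0*(-1/98805) = 0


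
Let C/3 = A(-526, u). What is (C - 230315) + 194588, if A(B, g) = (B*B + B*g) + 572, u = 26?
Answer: 754989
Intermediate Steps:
A(B, g) = 572 + B² + B*g (A(B, g) = (B² + B*g) + 572 = 572 + B² + B*g)
C = 790716 (C = 3*(572 + (-526)² - 526*26) = 3*(572 + 276676 - 13676) = 3*263572 = 790716)
(C - 230315) + 194588 = (790716 - 230315) + 194588 = 560401 + 194588 = 754989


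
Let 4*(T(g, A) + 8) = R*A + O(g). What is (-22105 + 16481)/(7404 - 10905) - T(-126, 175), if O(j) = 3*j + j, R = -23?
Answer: 15990557/14004 ≈ 1141.9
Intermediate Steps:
O(j) = 4*j
T(g, A) = -8 + g - 23*A/4 (T(g, A) = -8 + (-23*A + 4*g)/4 = -8 + (g - 23*A/4) = -8 + g - 23*A/4)
(-22105 + 16481)/(7404 - 10905) - T(-126, 175) = (-22105 + 16481)/(7404 - 10905) - (-8 - 126 - 23/4*175) = -5624/(-3501) - (-8 - 126 - 4025/4) = -5624*(-1/3501) - 1*(-4561/4) = 5624/3501 + 4561/4 = 15990557/14004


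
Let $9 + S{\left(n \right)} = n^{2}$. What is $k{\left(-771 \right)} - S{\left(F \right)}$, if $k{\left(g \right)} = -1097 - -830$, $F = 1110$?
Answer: $-1232358$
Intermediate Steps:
$S{\left(n \right)} = -9 + n^{2}$
$k{\left(g \right)} = -267$ ($k{\left(g \right)} = -1097 + 830 = -267$)
$k{\left(-771 \right)} - S{\left(F \right)} = -267 - \left(-9 + 1110^{2}\right) = -267 - \left(-9 + 1232100\right) = -267 - 1232091 = -1232358$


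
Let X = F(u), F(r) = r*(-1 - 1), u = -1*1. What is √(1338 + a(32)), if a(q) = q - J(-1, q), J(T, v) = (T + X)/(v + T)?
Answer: √1316539/31 ≈ 37.013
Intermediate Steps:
u = -1
F(r) = -2*r (F(r) = r*(-2) = -2*r)
X = 2 (X = -2*(-1) = 2)
J(T, v) = (2 + T)/(T + v) (J(T, v) = (T + 2)/(v + T) = (2 + T)/(T + v))
a(q) = q - 1/(-1 + q) (a(q) = q - (2 - 1)/(-1 + q) = q - 1/(-1 + q))
√(1338 + a(32)) = √(1338 + (-1 + 32*(-1 + 32))/(-1 + 32)) = √(1338 + (-1 + 32*31)/31) = √(1338 + (-1 + 992)/31) = √(1338 + (1/31)*991) = √(1338 + 991/31) = √(42469/31) = √1316539/31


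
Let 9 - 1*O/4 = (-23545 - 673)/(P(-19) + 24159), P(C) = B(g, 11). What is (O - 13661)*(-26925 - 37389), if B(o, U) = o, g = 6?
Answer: 784038284646/895 ≈ 8.7602e+8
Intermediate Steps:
P(C) = 6
O = 966812/24165 (O = 36 - 4*(-23545 - 673)/(6 + 24159) = 36 - (-96872)/24165 = 36 - 4*(-24218/24165) = 36 + 96872/24165 = 966812/24165 ≈ 40.009)
(O - 13661)*(-26925 - 37389) = (966812/24165 - 13661)*(-26925 - 37389) = -329151253/24165*(-64314) = 784038284646/895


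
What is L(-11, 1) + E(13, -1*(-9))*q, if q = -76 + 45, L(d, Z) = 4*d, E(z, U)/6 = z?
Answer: -2462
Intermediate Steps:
E(z, U) = 6*z
q = -31
L(-11, 1) + E(13, -1*(-9))*q = 4*(-11) + (6*13)*(-31) = -44 + 78*(-31) = -44 - 2418 = -2462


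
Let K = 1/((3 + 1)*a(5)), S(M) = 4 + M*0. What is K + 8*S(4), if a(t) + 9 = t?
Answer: 511/16 ≈ 31.938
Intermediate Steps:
S(M) = 4 (S(M) = 4 + 0 = 4)
a(t) = -9 + t
K = -1/16 (K = 1/((3 + 1)*(-9 + 5)) = 1/(4*(-4)) = 1/(-16) = -1/16 ≈ -0.062500)
K + 8*S(4) = -1/16 + 8*4 = -1/16 + 32 = 511/16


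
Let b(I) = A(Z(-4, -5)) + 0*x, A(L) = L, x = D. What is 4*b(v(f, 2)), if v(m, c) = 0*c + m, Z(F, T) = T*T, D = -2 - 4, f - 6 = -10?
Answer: 100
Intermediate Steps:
f = -4 (f = 6 - 10 = -4)
D = -6
Z(F, T) = T**2
x = -6
v(m, c) = m (v(m, c) = 0 + m = m)
b(I) = 25 (b(I) = (-5)**2 + 0*(-6) = 25 + 0 = 25)
4*b(v(f, 2)) = 4*25 = 100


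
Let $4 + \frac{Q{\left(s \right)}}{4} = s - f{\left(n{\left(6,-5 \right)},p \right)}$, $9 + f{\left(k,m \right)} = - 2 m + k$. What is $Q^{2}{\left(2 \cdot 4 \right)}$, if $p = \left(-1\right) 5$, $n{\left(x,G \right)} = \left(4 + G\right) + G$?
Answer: $1296$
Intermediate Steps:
$n{\left(x,G \right)} = 4 + 2 G$
$p = -5$
$f{\left(k,m \right)} = -9 + k - 2 m$ ($f{\left(k,m \right)} = -9 + \left(- 2 m + k\right) = -9 + \left(k - 2 m\right) = -9 + k - 2 m$)
$Q{\left(s \right)} = 4 + 4 s$ ($Q{\left(s \right)} = -16 + 4 \left(s - \left(-9 + \left(4 + 2 \left(-5\right)\right) - -10\right)\right) = -16 + 4 \left(s - \left(-9 + \left(4 - 10\right) + 10\right)\right) = -16 + 4 \left(s - \left(-9 - 6 + 10\right)\right) = -16 + 4 \left(s - -5\right) = -16 + 4 \left(s + 5\right) = -16 + 4 \left(5 + s\right) = -16 + \left(20 + 4 s\right) = 4 + 4 s$)
$Q^{2}{\left(2 \cdot 4 \right)} = \left(4 + 4 \cdot 2 \cdot 4\right)^{2} = \left(4 + 4 \cdot 8\right)^{2} = \left(4 + 32\right)^{2} = 36^{2} = 1296$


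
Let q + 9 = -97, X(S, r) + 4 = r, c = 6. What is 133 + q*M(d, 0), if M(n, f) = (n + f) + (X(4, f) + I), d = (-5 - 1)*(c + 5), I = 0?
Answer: 7553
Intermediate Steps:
X(S, r) = -4 + r
q = -106 (q = -9 - 97 = -106)
d = -66 (d = (-5 - 1)*(6 + 5) = -6*11 = -66)
M(n, f) = -4 + n + 2*f (M(n, f) = (n + f) + ((-4 + f) + 0) = (f + n) + (-4 + f) = -4 + n + 2*f)
133 + q*M(d, 0) = 133 - 106*(-4 - 66 + 2*0) = 133 - 106*(-4 - 66 + 0) = 133 - 106*(-70) = 133 + 7420 = 7553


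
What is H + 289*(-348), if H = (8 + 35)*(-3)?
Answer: -100701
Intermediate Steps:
H = -129 (H = 43*(-3) = -129)
H + 289*(-348) = -129 + 289*(-348) = -129 - 100572 = -100701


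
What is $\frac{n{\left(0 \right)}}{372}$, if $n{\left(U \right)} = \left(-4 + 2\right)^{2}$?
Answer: $\frac{1}{93} \approx 0.010753$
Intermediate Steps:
$n{\left(U \right)} = 4$ ($n{\left(U \right)} = \left(-2\right)^{2} = 4$)
$\frac{n{\left(0 \right)}}{372} = \frac{4}{372} = 4 \cdot \frac{1}{372} = \frac{1}{93}$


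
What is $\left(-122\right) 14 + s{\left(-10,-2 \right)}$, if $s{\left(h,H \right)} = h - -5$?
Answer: $-1713$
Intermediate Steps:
$s{\left(h,H \right)} = 5 + h$ ($s{\left(h,H \right)} = h + 5 = 5 + h$)
$\left(-122\right) 14 + s{\left(-10,-2 \right)} = \left(-122\right) 14 + \left(5 - 10\right) = -1708 - 5 = -1713$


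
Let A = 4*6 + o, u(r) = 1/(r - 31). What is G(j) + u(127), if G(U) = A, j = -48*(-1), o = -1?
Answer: 2209/96 ≈ 23.010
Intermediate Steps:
u(r) = 1/(-31 + r)
A = 23 (A = 4*6 - 1 = 24 - 1 = 23)
j = 48
G(U) = 23
G(j) + u(127) = 23 + 1/(-31 + 127) = 23 + 1/96 = 2209/96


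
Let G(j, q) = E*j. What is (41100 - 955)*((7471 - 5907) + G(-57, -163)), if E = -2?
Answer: 67363310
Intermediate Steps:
G(j, q) = -2*j
(41100 - 955)*((7471 - 5907) + G(-57, -163)) = (41100 - 955)*((7471 - 5907) - 2*(-57)) = 40145*(1564 + 114) = 40145*1678 = 67363310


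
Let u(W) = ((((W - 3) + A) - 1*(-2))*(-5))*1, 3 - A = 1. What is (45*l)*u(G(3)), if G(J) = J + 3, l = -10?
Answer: 15750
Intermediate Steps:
A = 2 (A = 3 - 1*1 = 3 - 1 = 2)
G(J) = 3 + J
u(W) = -5 - 5*W (u(W) = ((((W - 3) + 2) - 1*(-2))*(-5))*1 = ((((-3 + W) + 2) + 2)*(-5))*1 = (((-1 + W) + 2)*(-5))*1 = ((1 + W)*(-5))*1 = (-5 - 5*W)*1 = -5 - 5*W)
(45*l)*u(G(3)) = (45*(-10))*(-5 - 5*(3 + 3)) = -450*(-5 - 5*6) = -450*(-5 - 30) = -450*(-35) = 15750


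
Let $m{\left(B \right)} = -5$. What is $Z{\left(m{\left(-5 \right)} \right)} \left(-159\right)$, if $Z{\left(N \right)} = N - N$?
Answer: $0$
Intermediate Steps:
$Z{\left(N \right)} = 0$
$Z{\left(m{\left(-5 \right)} \right)} \left(-159\right) = 0 \left(-159\right) = 0$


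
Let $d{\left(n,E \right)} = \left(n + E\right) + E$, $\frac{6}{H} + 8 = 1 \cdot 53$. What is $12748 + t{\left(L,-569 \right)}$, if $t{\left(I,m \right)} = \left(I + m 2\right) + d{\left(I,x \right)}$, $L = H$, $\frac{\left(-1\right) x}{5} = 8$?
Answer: $\frac{172954}{15} \approx 11530.0$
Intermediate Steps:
$x = -40$ ($x = \left(-5\right) 8 = -40$)
$H = \frac{2}{15}$ ($H = \frac{6}{-8 + 1 \cdot 53} = \frac{6}{-8 + 53} = \frac{6}{45} = 6 \cdot \frac{1}{45} = \frac{2}{15} \approx 0.13333$)
$d{\left(n,E \right)} = n + 2 E$ ($d{\left(n,E \right)} = \left(E + n\right) + E = n + 2 E$)
$L = \frac{2}{15} \approx 0.13333$
$t{\left(I,m \right)} = -80 + 2 I + 2 m$ ($t{\left(I,m \right)} = \left(I + m 2\right) + \left(I + 2 \left(-40\right)\right) = \left(I + 2 m\right) + \left(I - 80\right) = \left(I + 2 m\right) + \left(-80 + I\right) = -80 + 2 I + 2 m$)
$12748 + t{\left(L,-569 \right)} = 12748 + \left(-80 + 2 \cdot \frac{2}{15} + 2 \left(-569\right)\right) = 12748 - \frac{18266}{15} = \frac{172954}{15}$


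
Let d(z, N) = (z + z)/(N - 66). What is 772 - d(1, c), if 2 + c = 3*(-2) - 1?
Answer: 57902/75 ≈ 772.03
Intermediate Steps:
c = -9 (c = -2 + (3*(-2) - 1) = -2 + (-6 - 1) = -2 - 7 = -9)
d(z, N) = 2*z/(-66 + N) (d(z, N) = (2*z)/(-66 + N) = 2*z/(-66 + N))
772 - d(1, c) = 772 - 2/(-66 - 9) = 772 - 2/(-75) = 772 - 2*(-1)/75 = 772 - 1*(-2/75) = 772 + 2/75 = 57902/75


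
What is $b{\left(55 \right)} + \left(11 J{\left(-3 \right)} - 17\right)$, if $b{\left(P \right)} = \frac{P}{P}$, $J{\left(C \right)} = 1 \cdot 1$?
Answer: $-5$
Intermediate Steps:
$J{\left(C \right)} = 1$
$b{\left(P \right)} = 1$
$b{\left(55 \right)} + \left(11 J{\left(-3 \right)} - 17\right) = 1 + \left(11 \cdot 1 - 17\right) = 1 + \left(11 - 17\right) = 1 - 6 = -5$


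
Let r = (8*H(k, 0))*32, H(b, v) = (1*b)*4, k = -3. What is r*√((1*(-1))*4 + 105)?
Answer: -3072*√101 ≈ -30873.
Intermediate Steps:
H(b, v) = 4*b (H(b, v) = b*4 = 4*b)
r = -3072 (r = (8*(4*(-3)))*32 = (8*(-12))*32 = -96*32 = -3072)
r*√((1*(-1))*4 + 105) = -3072*√((1*(-1))*4 + 105) = -3072*√(-1*4 + 105) = -3072*√(-4 + 105) = -3072*√101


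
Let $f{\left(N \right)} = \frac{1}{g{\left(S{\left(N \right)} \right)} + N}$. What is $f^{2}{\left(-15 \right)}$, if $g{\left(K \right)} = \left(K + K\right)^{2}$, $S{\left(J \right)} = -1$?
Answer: $\frac{1}{121} \approx 0.0082645$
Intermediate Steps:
$g{\left(K \right)} = 4 K^{2}$ ($g{\left(K \right)} = \left(2 K\right)^{2} = 4 K^{2}$)
$f{\left(N \right)} = \frac{1}{4 + N}$ ($f{\left(N \right)} = \frac{1}{4 \left(-1\right)^{2} + N} = \frac{1}{4 \cdot 1 + N} = \frac{1}{4 + N}$)
$f^{2}{\left(-15 \right)} = \left(\frac{1}{4 - 15}\right)^{2} = \left(\frac{1}{-11}\right)^{2} = \left(- \frac{1}{11}\right)^{2} = \frac{1}{121}$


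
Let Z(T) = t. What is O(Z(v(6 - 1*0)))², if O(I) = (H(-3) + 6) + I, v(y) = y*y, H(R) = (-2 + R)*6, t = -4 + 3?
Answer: 625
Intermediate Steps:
t = -1
H(R) = -12 + 6*R
v(y) = y²
Z(T) = -1
O(I) = -24 + I (O(I) = ((-12 + 6*(-3)) + 6) + I = ((-12 - 18) + 6) + I = (-30 + 6) + I = -24 + I)
O(Z(v(6 - 1*0)))² = (-24 - 1)² = (-25)² = 625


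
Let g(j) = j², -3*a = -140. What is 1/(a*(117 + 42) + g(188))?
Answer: 1/42764 ≈ 2.3384e-5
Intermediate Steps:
a = 140/3 (a = -⅓*(-140) = 140/3 ≈ 46.667)
1/(a*(117 + 42) + g(188)) = 1/(140*(117 + 42)/3 + 188²) = 1/((140/3)*159 + 35344) = 1/(7420 + 35344) = 1/42764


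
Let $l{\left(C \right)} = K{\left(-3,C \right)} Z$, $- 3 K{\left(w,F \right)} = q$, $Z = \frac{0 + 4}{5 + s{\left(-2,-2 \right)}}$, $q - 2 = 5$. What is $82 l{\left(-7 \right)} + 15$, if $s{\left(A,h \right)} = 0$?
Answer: $- \frac{2071}{15} \approx -138.07$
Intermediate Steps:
$q = 7$ ($q = 2 + 5 = 7$)
$Z = \frac{4}{5}$ ($Z = \frac{0 + 4}{5 + 0} = \frac{4}{5} \approx 0.8$)
$K{\left(w,F \right)} = - \frac{7}{3}$ ($K{\left(w,F \right)} = \left(- \frac{1}{3}\right) 7 = - \frac{7}{3}$)
$l{\left(C \right)} = - \frac{28}{15}$ ($l{\left(C \right)} = \left(- \frac{7}{3}\right) \frac{4}{5} = - \frac{28}{15}$)
$82 l{\left(-7 \right)} + 15 = 82 \left(- \frac{28}{15}\right) + 15 = - \frac{2296}{15} + 15 = - \frac{2071}{15}$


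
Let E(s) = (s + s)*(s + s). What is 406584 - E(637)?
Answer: -1216492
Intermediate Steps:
E(s) = 4*s² (E(s) = (2*s)*(2*s) = 4*s²)
406584 - E(637) = 406584 - 4*637² = 406584 - 4*405769 = 406584 - 1*1623076 = 406584 - 1623076 = -1216492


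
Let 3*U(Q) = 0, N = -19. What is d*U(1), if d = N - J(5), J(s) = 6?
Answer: 0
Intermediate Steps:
U(Q) = 0 (U(Q) = (⅓)*0 = 0)
d = -25 (d = -19 - 1*6 = -19 - 6 = -25)
d*U(1) = -25*0 = 0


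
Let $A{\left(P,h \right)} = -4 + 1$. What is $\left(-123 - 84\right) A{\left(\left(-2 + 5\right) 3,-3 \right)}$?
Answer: $621$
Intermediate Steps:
$A{\left(P,h \right)} = -3$
$\left(-123 - 84\right) A{\left(\left(-2 + 5\right) 3,-3 \right)} = \left(-123 - 84\right) \left(-3\right) = \left(-207\right) \left(-3\right) = 621$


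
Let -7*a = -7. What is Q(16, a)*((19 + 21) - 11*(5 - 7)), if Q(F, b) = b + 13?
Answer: 868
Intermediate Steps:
a = 1 (a = -⅐*(-7) = 1)
Q(F, b) = 13 + b
Q(16, a)*((19 + 21) - 11*(5 - 7)) = (13 + 1)*((19 + 21) - 11*(5 - 7)) = 14*(40 - 11*(-2)) = 14*(40 + 22) = 14*62 = 868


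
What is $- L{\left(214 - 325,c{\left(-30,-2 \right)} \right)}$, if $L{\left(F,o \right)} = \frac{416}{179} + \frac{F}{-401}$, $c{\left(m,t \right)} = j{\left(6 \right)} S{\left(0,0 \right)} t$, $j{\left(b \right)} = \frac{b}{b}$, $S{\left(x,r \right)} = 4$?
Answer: $- \frac{186685}{71779} \approx -2.6008$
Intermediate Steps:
$j{\left(b \right)} = 1$
$c{\left(m,t \right)} = 4 t$ ($c{\left(m,t \right)} = 1 \cdot 4 t = 4 t$)
$L{\left(F,o \right)} = \frac{416}{179} - \frac{F}{401}$ ($L{\left(F,o \right)} = 416 \cdot \frac{1}{179} + F \left(- \frac{1}{401}\right) = \frac{416}{179} - \frac{F}{401}$)
$- L{\left(214 - 325,c{\left(-30,-2 \right)} \right)} = - (\frac{416}{179} - \frac{214 - 325}{401}) = - (\frac{416}{179} - - \frac{111}{401}) = - (\frac{416}{179} + \frac{111}{401}) = \left(-1\right) \frac{186685}{71779} = - \frac{186685}{71779}$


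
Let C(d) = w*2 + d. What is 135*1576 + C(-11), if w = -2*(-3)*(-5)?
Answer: 212689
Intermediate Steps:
w = -30 (w = 6*(-5) = -30)
C(d) = -60 + d (C(d) = -30*2 + d = -60 + d)
135*1576 + C(-11) = 135*1576 + (-60 - 11) = 212760 - 71 = 212689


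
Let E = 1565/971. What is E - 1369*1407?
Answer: -1870322128/971 ≈ -1.9262e+6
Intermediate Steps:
E = 1565/971 (E = 1565*(1/971) = 1565/971 ≈ 1.6117)
E - 1369*1407 = 1565/971 - 1369*1407 = 1565/971 - 1926183 = -1870322128/971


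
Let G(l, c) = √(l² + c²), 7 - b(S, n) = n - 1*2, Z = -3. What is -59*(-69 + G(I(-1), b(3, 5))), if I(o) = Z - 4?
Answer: 4071 - 59*√65 ≈ 3595.3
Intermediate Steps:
b(S, n) = 9 - n (b(S, n) = 7 - (n - 1*2) = 7 - (n - 2) = 7 - (-2 + n) = 7 + (2 - n) = 9 - n)
I(o) = -7 (I(o) = -3 - 4 = -7)
G(l, c) = √(c² + l²)
-59*(-69 + G(I(-1), b(3, 5))) = -59*(-69 + √((9 - 1*5)² + (-7)²)) = -59*(-69 + √((9 - 5)² + 49)) = -59*(-69 + √(4² + 49)) = -59*(-69 + √(16 + 49)) = -59*(-69 + √65) = 4071 - 59*√65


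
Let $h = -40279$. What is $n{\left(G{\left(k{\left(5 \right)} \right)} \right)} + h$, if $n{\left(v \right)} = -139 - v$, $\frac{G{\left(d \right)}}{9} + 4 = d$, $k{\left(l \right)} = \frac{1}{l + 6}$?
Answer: $- \frac{444211}{11} \approx -40383.0$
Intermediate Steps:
$k{\left(l \right)} = \frac{1}{6 + l}$
$G{\left(d \right)} = -36 + 9 d$
$n{\left(G{\left(k{\left(5 \right)} \right)} \right)} + h = \left(-139 - \left(-36 + \frac{9}{6 + 5}\right)\right) - 40279 = \left(-139 - \left(-36 + \frac{9}{11}\right)\right) - 40279 = \left(-139 - - \frac{387}{11}\right) - 40279 = \left(-139 + \frac{387}{11}\right) - 40279 = - \frac{1142}{11} - 40279 = - \frac{444211}{11}$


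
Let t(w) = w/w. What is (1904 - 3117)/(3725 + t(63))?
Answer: -1213/3726 ≈ -0.32555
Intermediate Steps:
t(w) = 1
(1904 - 3117)/(3725 + t(63)) = (1904 - 3117)/(3725 + 1) = -1213/3726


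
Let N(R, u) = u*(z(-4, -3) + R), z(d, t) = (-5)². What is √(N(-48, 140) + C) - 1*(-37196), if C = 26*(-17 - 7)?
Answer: 37196 + 62*I ≈ 37196.0 + 62.0*I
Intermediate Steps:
z(d, t) = 25
N(R, u) = u*(25 + R)
C = -624 (C = 26*(-24) = -624)
√(N(-48, 140) + C) - 1*(-37196) = √(140*(25 - 48) - 624) - 1*(-37196) = √(140*(-23) - 624) + 37196 = √(-3220 - 624) + 37196 = √(-3844) + 37196 = 62*I + 37196 = 37196 + 62*I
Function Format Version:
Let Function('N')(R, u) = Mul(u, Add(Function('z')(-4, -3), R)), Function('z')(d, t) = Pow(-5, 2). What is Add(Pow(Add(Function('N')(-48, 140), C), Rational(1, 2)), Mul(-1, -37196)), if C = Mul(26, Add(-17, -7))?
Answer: Add(37196, Mul(62, I)) ≈ Add(37196., Mul(62.000, I))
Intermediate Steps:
Function('z')(d, t) = 25
Function('N')(R, u) = Mul(u, Add(25, R))
C = -624 (C = Mul(26, -24) = -624)
Add(Pow(Add(Function('N')(-48, 140), C), Rational(1, 2)), Mul(-1, -37196)) = Add(Pow(Add(Mul(140, Add(25, -48)), -624), Rational(1, 2)), Mul(-1, -37196)) = Add(Pow(Add(Mul(140, -23), -624), Rational(1, 2)), 37196) = Add(Pow(Add(-3220, -624), Rational(1, 2)), 37196) = Add(Pow(-3844, Rational(1, 2)), 37196) = Add(Mul(62, I), 37196) = Add(37196, Mul(62, I))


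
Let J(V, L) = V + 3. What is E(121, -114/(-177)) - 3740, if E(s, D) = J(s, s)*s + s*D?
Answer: 669174/59 ≈ 11342.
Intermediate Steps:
J(V, L) = 3 + V
E(s, D) = D*s + s*(3 + s) (E(s, D) = (3 + s)*s + s*D = s*(3 + s) + D*s = D*s + s*(3 + s))
E(121, -114/(-177)) - 3740 = 121*(3 - 114/(-177) + 121) - 3740 = 121*(3 - 114*(-1/177) + 121) - 3740 = 121*(3 + 38/59 + 121) - 3740 = 121*(7354/59) - 3740 = 889834/59 - 3740 = 669174/59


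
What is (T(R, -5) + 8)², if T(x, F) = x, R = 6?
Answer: 196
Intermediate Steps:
(T(R, -5) + 8)² = (6 + 8)² = 14² = 196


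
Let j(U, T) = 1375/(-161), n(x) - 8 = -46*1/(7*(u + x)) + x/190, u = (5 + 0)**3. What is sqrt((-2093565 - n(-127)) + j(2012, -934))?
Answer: I*sqrt(39980967300530)/4370 ≈ 1446.9*I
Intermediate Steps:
u = 125 (u = 5**3 = 125)
n(x) = 8 - 46/(875 + 7*x) + x/190 (n(x) = 8 + (-46*1/(7*(125 + x)) + x/190) = 8 + (-46/(875 + 7*x) + x*(1/190)) = 8 + (-46/(875 + 7*x) + x/190) = 8 - 46/(875 + 7*x) + x/190)
j(U, T) = -1375/161 (j(U, T) = 1375*(-1/161) = -1375/161)
sqrt((-2093565 - n(-127)) + j(2012, -934)) = sqrt((-2093565 - (1321260 + 7*(-127)**2 + 11515*(-127))/(1330*(125 - 127))) - 1375/161) = sqrt((-2093565 - (1321260 + 7*16129 - 1462405)/(1330*(-2))) - 1375/161) = sqrt((-2093565 - (-1)*(1321260 + 112903 - 1462405)/(1330*2)) - 1375/161) = sqrt((-2093565 - (-1)*(-28242)/(1330*2)) - 1375/161) = sqrt((-2093565 - 1*14121/1330) - 1375/161) = sqrt((-2093565 - 14121/1330) - 1375/161) = sqrt(-2784455571/1330 - 1375/161) = sqrt(-9148962769/4370) = I*sqrt(39980967300530)/4370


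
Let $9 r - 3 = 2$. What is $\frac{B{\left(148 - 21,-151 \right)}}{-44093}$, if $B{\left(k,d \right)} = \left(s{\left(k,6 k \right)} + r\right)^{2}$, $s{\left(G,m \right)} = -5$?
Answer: $- \frac{1600}{3571533} \approx -0.00044799$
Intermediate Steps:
$r = \frac{5}{9}$ ($r = \frac{1}{3} + \frac{1}{9} \cdot 2 = \frac{1}{3} + \frac{2}{9} = \frac{5}{9} \approx 0.55556$)
$B{\left(k,d \right)} = \frac{1600}{81}$ ($B{\left(k,d \right)} = \left(-5 + \frac{5}{9}\right)^{2} = \left(- \frac{40}{9}\right)^{2} = \frac{1600}{81}$)
$\frac{B{\left(148 - 21,-151 \right)}}{-44093} = \frac{1600}{81 \left(-44093\right)} = \frac{1600}{81} \left(- \frac{1}{44093}\right) = - \frac{1600}{3571533}$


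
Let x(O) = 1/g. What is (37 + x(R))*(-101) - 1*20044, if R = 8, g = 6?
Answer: -142787/6 ≈ -23798.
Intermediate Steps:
x(O) = ⅙ (x(O) = 1/6 = ⅙)
(37 + x(R))*(-101) - 1*20044 = (37 + ⅙)*(-101) - 1*20044 = (223/6)*(-101) - 20044 = -22523/6 - 20044 = -142787/6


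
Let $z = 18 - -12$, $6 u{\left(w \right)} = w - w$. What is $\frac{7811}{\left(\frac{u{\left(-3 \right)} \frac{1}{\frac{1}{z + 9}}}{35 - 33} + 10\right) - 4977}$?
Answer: $- \frac{7811}{4967} \approx -1.5726$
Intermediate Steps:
$u{\left(w \right)} = 0$ ($u{\left(w \right)} = \frac{w - w}{6} = \frac{1}{6} \cdot 0 = 0$)
$z = 30$ ($z = 18 + 12 = 30$)
$\frac{7811}{\left(\frac{u{\left(-3 \right)} \frac{1}{\frac{1}{z + 9}}}{35 - 33} + 10\right) - 4977} = \frac{7811}{\left(\frac{0 \frac{1}{\frac{1}{30 + 9}}}{35 - 33} + 10\right) - 4977} = \frac{7811}{\left(\frac{0 \frac{1}{\frac{1}{39}}}{2} + 10\right) - 4977} = \frac{7811}{\left(0 \frac{1}{\frac{1}{39}} \cdot \frac{1}{2} + 10\right) - 4977} = \frac{7811}{\left(0 \cdot 39 \cdot \frac{1}{2} + 10\right) - 4977} = \frac{7811}{\left(0 \cdot \frac{1}{2} + 10\right) - 4977} = \frac{7811}{\left(0 + 10\right) - 4977} = \frac{7811}{10 - 4977} = \frac{7811}{-4967} = 7811 \left(- \frac{1}{4967}\right) = - \frac{7811}{4967}$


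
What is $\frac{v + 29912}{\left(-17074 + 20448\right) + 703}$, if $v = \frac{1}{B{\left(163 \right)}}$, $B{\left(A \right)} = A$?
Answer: $\frac{1625219}{221517} \approx 7.3368$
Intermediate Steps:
$v = \frac{1}{163} \approx 0.006135$
$\frac{v + 29912}{\left(-17074 + 20448\right) + 703} = \frac{\frac{1}{163} + 29912}{\left(-17074 + 20448\right) + 703} = \frac{4875657}{163 \left(3374 + 703\right)} = \frac{4875657}{163 \cdot 4077} = \frac{4875657}{163} \cdot \frac{1}{4077} = \frac{1625219}{221517}$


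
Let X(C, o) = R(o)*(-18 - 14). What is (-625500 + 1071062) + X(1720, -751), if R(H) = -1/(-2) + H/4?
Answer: 451554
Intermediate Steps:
R(H) = ½ + H/4 (R(H) = -1*(-½) + H*(¼) = ½ + H/4)
X(C, o) = -16 - 8*o (X(C, o) = (½ + o/4)*(-18 - 14) = (½ + o/4)*(-32) = -16 - 8*o)
(-625500 + 1071062) + X(1720, -751) = (-625500 + 1071062) + (-16 - 8*(-751)) = 445562 + (-16 + 6008) = 445562 + 5992 = 451554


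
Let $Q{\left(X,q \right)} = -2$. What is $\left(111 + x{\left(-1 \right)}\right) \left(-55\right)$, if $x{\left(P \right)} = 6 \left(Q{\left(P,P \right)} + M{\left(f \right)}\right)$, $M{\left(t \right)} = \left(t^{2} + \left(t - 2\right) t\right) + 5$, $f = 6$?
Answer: $-26895$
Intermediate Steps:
$M{\left(t \right)} = 5 + t^{2} + t \left(-2 + t\right)$ ($M{\left(t \right)} = \left(t^{2} + \left(-2 + t\right) t\right) + 5 = \left(t^{2} + t \left(-2 + t\right)\right) + 5 = 5 + t^{2} + t \left(-2 + t\right)$)
$x{\left(P \right)} = 378$ ($x{\left(P \right)} = 6 \left(-2 + \left(5 - 12 + 2 \cdot 6^{2}\right)\right) = 6 \left(-2 + \left(5 - 12 + 2 \cdot 36\right)\right) = 6 \left(-2 + \left(5 - 12 + 72\right)\right) = 6 \left(-2 + 65\right) = 6 \cdot 63 = 378$)
$\left(111 + x{\left(-1 \right)}\right) \left(-55\right) = \left(111 + 378\right) \left(-55\right) = 489 \left(-55\right) = -26895$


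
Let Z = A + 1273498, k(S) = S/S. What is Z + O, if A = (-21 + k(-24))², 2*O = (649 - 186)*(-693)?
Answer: 2226937/2 ≈ 1.1135e+6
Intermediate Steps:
k(S) = 1
O = -320859/2 (O = ((649 - 186)*(-693))/2 = (463*(-693))/2 = (½)*(-320859) = -320859/2 ≈ -1.6043e+5)
A = 400 (A = (-21 + 1)² = (-20)² = 400)
Z = 1273898 (Z = 400 + 1273498 = 1273898)
Z + O = 1273898 - 320859/2 = 2226937/2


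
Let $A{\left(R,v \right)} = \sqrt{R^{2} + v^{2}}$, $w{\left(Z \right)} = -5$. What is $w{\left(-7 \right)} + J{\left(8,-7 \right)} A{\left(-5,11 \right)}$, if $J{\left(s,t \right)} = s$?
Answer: $-5 + 8 \sqrt{146} \approx 91.664$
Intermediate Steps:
$w{\left(-7 \right)} + J{\left(8,-7 \right)} A{\left(-5,11 \right)} = -5 + 8 \sqrt{\left(-5\right)^{2} + 11^{2}} = -5 + 8 \sqrt{25 + 121} = -5 + 8 \sqrt{146}$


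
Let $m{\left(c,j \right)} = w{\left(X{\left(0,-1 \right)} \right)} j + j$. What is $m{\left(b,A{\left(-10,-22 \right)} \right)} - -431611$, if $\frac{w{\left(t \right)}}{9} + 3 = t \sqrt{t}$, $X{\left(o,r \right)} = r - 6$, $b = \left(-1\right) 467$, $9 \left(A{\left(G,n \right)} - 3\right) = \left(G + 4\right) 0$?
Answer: $431533 - 189 i \sqrt{7} \approx 4.3153 \cdot 10^{5} - 500.05 i$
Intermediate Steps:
$A{\left(G,n \right)} = 3$ ($A{\left(G,n \right)} = 3 + \frac{\left(G + 4\right) 0}{9} = 3 + \frac{\left(4 + G\right) 0}{9} = 3 + \frac{1}{9} \cdot 0 = 3 + 0 = 3$)
$b = -467$
$X{\left(o,r \right)} = -6 + r$ ($X{\left(o,r \right)} = r - 6 = -6 + r$)
$w{\left(t \right)} = -27 + 9 t^{\frac{3}{2}}$ ($w{\left(t \right)} = -27 + 9 t \sqrt{t} = -27 + 9 t^{\frac{3}{2}}$)
$m{\left(c,j \right)} = j + j \left(-27 - 63 i \sqrt{7}\right)$ ($m{\left(c,j \right)} = \left(-27 + 9 \left(-6 - 1\right)^{\frac{3}{2}}\right) j + j = \left(-27 + 9 \left(-7\right)^{\frac{3}{2}}\right) j + j = \left(-27 + 9 \left(- 7 i \sqrt{7}\right)\right) j + j = \left(-27 - 63 i \sqrt{7}\right) j + j = j \left(-27 - 63 i \sqrt{7}\right) + j = j + j \left(-27 - 63 i \sqrt{7}\right)$)
$m{\left(b,A{\left(-10,-22 \right)} \right)} - -431611 = \left(-1\right) 3 \left(26 + 63 i \sqrt{7}\right) - -431611 = \left(-78 - 189 i \sqrt{7}\right) + 431611 = 431533 - 189 i \sqrt{7}$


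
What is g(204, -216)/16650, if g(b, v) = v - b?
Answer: -14/555 ≈ -0.025225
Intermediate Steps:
g(204, -216)/16650 = (-216 - 1*204)/16650 = (-216 - 204)*(1/16650) = -420*1/16650 = -14/555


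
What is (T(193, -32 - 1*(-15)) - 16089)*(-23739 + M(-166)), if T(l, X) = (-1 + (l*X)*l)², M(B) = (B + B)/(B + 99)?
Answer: -637639177776692727/67 ≈ -9.5170e+15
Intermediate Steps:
M(B) = 2*B/(99 + B) (M(B) = (2*B)/(99 + B) = 2*B/(99 + B))
T(l, X) = (-1 + X*l²)² (T(l, X) = (-1 + (X*l)*l)² = (-1 + X*l²)²)
(T(193, -32 - 1*(-15)) - 16089)*(-23739 + M(-166)) = ((-1 + (-32 - 1*(-15))*193²)² - 16089)*(-23739 + 2*(-166)/(99 - 166)) = ((-1 + (-32 + 15)*37249)² - 16089)*(-23739 + 2*(-166)/(-67)) = ((-1 - 17*37249)² - 16089)*(-23739 + 2*(-166)*(-1/67)) = ((-1 - 633233)² - 16089)*(-23739 + 332/67) = ((-633234)² - 16089)*(-1590181/67) = (400985298756 - 16089)*(-1590181/67) = 400985282667*(-1590181/67) = -637639177776692727/67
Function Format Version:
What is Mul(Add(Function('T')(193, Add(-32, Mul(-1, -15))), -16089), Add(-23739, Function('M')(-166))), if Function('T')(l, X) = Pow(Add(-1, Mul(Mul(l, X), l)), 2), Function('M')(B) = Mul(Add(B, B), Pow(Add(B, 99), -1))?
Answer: Rational(-637639177776692727, 67) ≈ -9.5170e+15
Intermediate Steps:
Function('M')(B) = Mul(2, B, Pow(Add(99, B), -1)) (Function('M')(B) = Mul(Mul(2, B), Pow(Add(99, B), -1)) = Mul(2, B, Pow(Add(99, B), -1)))
Function('T')(l, X) = Pow(Add(-1, Mul(X, Pow(l, 2))), 2) (Function('T')(l, X) = Pow(Add(-1, Mul(Mul(X, l), l)), 2) = Pow(Add(-1, Mul(X, Pow(l, 2))), 2))
Mul(Add(Function('T')(193, Add(-32, Mul(-1, -15))), -16089), Add(-23739, Function('M')(-166))) = Mul(Add(Pow(Add(-1, Mul(Add(-32, Mul(-1, -15)), Pow(193, 2))), 2), -16089), Add(-23739, Mul(2, -166, Pow(Add(99, -166), -1)))) = Mul(Add(Pow(Add(-1, Mul(Add(-32, 15), 37249)), 2), -16089), Add(-23739, Mul(2, -166, Pow(-67, -1)))) = Mul(Add(Pow(Add(-1, Mul(-17, 37249)), 2), -16089), Add(-23739, Mul(2, -166, Rational(-1, 67)))) = Mul(Add(Pow(Add(-1, -633233), 2), -16089), Add(-23739, Rational(332, 67))) = Mul(Add(Pow(-633234, 2), -16089), Rational(-1590181, 67)) = Mul(Add(400985298756, -16089), Rational(-1590181, 67)) = Mul(400985282667, Rational(-1590181, 67)) = Rational(-637639177776692727, 67)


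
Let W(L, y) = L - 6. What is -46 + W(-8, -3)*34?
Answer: -522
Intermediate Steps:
W(L, y) = -6 + L
-46 + W(-8, -3)*34 = -46 + (-6 - 8)*34 = -46 - 14*34 = -46 - 476 = -522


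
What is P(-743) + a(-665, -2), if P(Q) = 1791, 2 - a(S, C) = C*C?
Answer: 1789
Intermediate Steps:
a(S, C) = 2 - C² (a(S, C) = 2 - C*C = 2 - C²)
P(-743) + a(-665, -2) = 1791 + (2 - 1*(-2)²) = 1791 + (2 - 1*4) = 1791 + (2 - 4) = 1791 - 2 = 1789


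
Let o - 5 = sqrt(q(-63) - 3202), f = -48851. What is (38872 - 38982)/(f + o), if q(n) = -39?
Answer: 767580/340847851 + 110*I*sqrt(3241)/2385934957 ≈ 0.002252 + 2.6247e-6*I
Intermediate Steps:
o = 5 + I*sqrt(3241) (o = 5 + sqrt(-39 - 3202) = 5 + sqrt(-3241) = 5 + I*sqrt(3241) ≈ 5.0 + 56.93*I)
(38872 - 38982)/(f + o) = (38872 - 38982)/(-48851 + (5 + I*sqrt(3241))) = -110/(-48846 + I*sqrt(3241))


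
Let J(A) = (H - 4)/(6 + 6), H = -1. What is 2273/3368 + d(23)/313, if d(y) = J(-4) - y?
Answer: 1897745/3162552 ≈ 0.60007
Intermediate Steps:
J(A) = -5/12 (J(A) = (-1 - 4)/(6 + 6) = -5/12)
d(y) = -5/12 - y
2273/3368 + d(23)/313 = 2273/3368 + (-5/12 - 1*23)/313 = 2273*(1/3368) + (-5/12 - 23)*(1/313) = 2273/3368 - 281/12*1/313 = 2273/3368 - 281/3756 = 1897745/3162552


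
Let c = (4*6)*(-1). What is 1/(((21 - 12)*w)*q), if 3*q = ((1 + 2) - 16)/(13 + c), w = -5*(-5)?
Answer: 11/975 ≈ 0.011282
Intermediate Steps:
w = 25
c = -24 (c = 24*(-1) = -24)
q = 13/33 (q = (((1 + 2) - 16)/(13 - 24))/3 = ((3 - 16)/(-11))/3 = (-13*(-1/11))/3 = (1/3)*(13/11) = 13/33 ≈ 0.39394)
1/(((21 - 12)*w)*q) = 1/(((21 - 12)*25)*(13/33)) = 1/((9*25)*(13/33)) = 1/(225*(13/33)) = 1/(975/11) = 11/975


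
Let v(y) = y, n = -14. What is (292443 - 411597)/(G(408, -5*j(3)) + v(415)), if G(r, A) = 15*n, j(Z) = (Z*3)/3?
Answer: -119154/205 ≈ -581.24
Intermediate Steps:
j(Z) = Z (j(Z) = (3*Z)*(1/3) = Z)
G(r, A) = -210 (G(r, A) = 15*(-14) = -210)
(292443 - 411597)/(G(408, -5*j(3)) + v(415)) = (292443 - 411597)/(-210 + 415) = -119154/205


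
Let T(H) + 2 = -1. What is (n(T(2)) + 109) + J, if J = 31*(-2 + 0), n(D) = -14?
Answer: 33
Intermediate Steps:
T(H) = -3 (T(H) = -2 - 1 = -3)
J = -62 (J = 31*(-2) = -62)
(n(T(2)) + 109) + J = (-14 + 109) - 62 = 95 - 62 = 33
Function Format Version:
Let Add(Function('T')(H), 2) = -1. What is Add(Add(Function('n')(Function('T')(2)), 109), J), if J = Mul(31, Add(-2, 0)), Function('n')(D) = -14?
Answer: 33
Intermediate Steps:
Function('T')(H) = -3 (Function('T')(H) = Add(-2, -1) = -3)
J = -62 (J = Mul(31, -2) = -62)
Add(Add(Function('n')(Function('T')(2)), 109), J) = Add(Add(-14, 109), -62) = Add(95, -62) = 33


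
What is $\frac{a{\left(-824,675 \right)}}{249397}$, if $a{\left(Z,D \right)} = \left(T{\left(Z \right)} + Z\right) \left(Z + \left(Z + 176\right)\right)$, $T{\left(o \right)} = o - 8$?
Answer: $\frac{2437632}{249397} \approx 9.7741$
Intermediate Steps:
$T{\left(o \right)} = -8 + o$
$a{\left(Z,D \right)} = \left(-8 + 2 Z\right) \left(176 + 2 Z\right)$ ($a{\left(Z,D \right)} = \left(\left(-8 + Z\right) + Z\right) \left(Z + \left(Z + 176\right)\right) = \left(-8 + 2 Z\right) \left(Z + \left(176 + Z\right)\right) = \left(-8 + 2 Z\right) \left(176 + 2 Z\right)$)
$\frac{a{\left(-824,675 \right)}}{249397} = \frac{-1408 + 4 \left(-824\right)^{2} + 336 \left(-824\right)}{249397} = \left(-1408 + 4 \cdot 678976 - 276864\right) \frac{1}{249397} = \left(-1408 + 2715904 - 276864\right) \frac{1}{249397} = 2437632 \cdot \frac{1}{249397} = \frac{2437632}{249397}$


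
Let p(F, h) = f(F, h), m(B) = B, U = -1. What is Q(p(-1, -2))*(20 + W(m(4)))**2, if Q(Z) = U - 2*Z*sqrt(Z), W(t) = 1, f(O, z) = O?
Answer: -441 + 882*I ≈ -441.0 + 882.0*I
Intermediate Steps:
p(F, h) = F
Q(Z) = -1 - 2*Z**(3/2) (Q(Z) = -1 - 2*Z*sqrt(Z) = -1 - 2*Z**(3/2))
Q(p(-1, -2))*(20 + W(m(4)))**2 = (-1 - (-2)*I)*(20 + 1)**2 = (-1 - (-2)*I)*21**2 = (-1 + 2*I)*441 = -441 + 882*I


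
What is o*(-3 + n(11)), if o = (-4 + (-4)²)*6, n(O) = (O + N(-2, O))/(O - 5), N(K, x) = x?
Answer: 48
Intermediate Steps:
n(O) = 2*O/(-5 + O) (n(O) = (O + O)/(O - 5) = (2*O)/(-5 + O) = 2*O/(-5 + O))
o = 72 (o = (-4 + 16)*6 = 12*6 = 72)
o*(-3 + n(11)) = 72*(-3 + 2*11/(-5 + 11)) = 72*(-3 + 2*11/6) = 72*(-3 + 2*11*(⅙)) = 72*(-3 + 11/3) = 72*(⅔) = 48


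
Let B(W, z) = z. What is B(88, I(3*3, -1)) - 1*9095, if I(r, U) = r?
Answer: -9086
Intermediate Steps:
B(88, I(3*3, -1)) - 1*9095 = 3*3 - 1*9095 = 9 - 9095 = -9086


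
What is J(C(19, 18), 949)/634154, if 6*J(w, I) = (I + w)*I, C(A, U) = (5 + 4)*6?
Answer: 951847/3804924 ≈ 0.25016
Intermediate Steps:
C(A, U) = 54 (C(A, U) = 9*6 = 54)
J(w, I) = I*(I + w)/6 (J(w, I) = ((I + w)*I)/6 = (I*(I + w))/6 = I*(I + w)/6)
J(C(19, 18), 949)/634154 = ((1/6)*949*(949 + 54))/634154 = ((1/6)*949*1003)*(1/634154) = (951847/6)*(1/634154) = 951847/3804924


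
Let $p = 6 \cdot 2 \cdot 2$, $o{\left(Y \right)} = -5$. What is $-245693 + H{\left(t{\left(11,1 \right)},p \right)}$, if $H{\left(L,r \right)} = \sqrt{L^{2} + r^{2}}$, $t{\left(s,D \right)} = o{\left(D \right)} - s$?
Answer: $-245693 + 8 \sqrt{13} \approx -2.4566 \cdot 10^{5}$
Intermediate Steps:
$t{\left(s,D \right)} = -5 - s$
$p = 24$ ($p = 12 \cdot 2 = 24$)
$-245693 + H{\left(t{\left(11,1 \right)},p \right)} = -245693 + \sqrt{\left(-5 - 11\right)^{2} + 24^{2}} = -245693 + \sqrt{\left(-5 - 11\right)^{2} + 576} = -245693 + \sqrt{\left(-16\right)^{2} + 576} = -245693 + \sqrt{256 + 576} = -245693 + \sqrt{832} = -245693 + 8 \sqrt{13}$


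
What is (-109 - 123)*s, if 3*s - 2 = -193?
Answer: 44312/3 ≈ 14771.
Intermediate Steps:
s = -191/3 (s = ⅔ + (⅓)*(-193) = ⅔ - 193/3 = -191/3 ≈ -63.667)
(-109 - 123)*s = (-109 - 123)*(-191/3) = -232*(-191/3) = 44312/3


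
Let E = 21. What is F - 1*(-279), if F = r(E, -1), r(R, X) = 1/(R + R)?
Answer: 11719/42 ≈ 279.02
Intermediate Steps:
r(R, X) = 1/(2*R)
F = 1/42 (F = (1/2)/21 = (1/2)*(1/21) = 1/42 ≈ 0.023810)
F - 1*(-279) = 1/42 - 1*(-279) = 1/42 + 279 = 11719/42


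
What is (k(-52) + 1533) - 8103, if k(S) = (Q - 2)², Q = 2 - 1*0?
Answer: -6570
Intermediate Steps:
Q = 2 (Q = 2 + 0 = 2)
k(S) = 0 (k(S) = (2 - 2)² = 0² = 0)
(k(-52) + 1533) - 8103 = (0 + 1533) - 8103 = 1533 - 8103 = -6570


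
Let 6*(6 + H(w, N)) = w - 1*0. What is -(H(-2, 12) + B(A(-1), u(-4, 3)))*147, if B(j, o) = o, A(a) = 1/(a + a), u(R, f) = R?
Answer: 1519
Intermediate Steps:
H(w, N) = -6 + w/6 (H(w, N) = -6 + (w - 1*0)/6 = -6 + (w + 0)/6 = -6 + w/6)
A(a) = 1/(2*a)
-(H(-2, 12) + B(A(-1), u(-4, 3)))*147 = -((-6 + (⅙)*(-2)) - 4)*147 = -((-6 - ⅓) - 4)*147 = -(-19/3 - 4)*147 = -(-31)*147/3 = -1*(-1519) = 1519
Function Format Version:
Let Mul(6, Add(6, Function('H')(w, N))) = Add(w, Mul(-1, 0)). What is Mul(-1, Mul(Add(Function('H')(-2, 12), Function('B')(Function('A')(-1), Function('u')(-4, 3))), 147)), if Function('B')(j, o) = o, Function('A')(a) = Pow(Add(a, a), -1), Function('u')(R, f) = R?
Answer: 1519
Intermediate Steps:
Function('H')(w, N) = Add(-6, Mul(Rational(1, 6), w)) (Function('H')(w, N) = Add(-6, Mul(Rational(1, 6), Add(w, Mul(-1, 0)))) = Add(-6, Mul(Rational(1, 6), Add(w, 0))) = Add(-6, Mul(Rational(1, 6), w)))
Function('A')(a) = Mul(Rational(1, 2), Pow(a, -1)) (Function('A')(a) = Pow(Mul(2, a), -1) = Mul(Rational(1, 2), Pow(a, -1)))
Mul(-1, Mul(Add(Function('H')(-2, 12), Function('B')(Function('A')(-1), Function('u')(-4, 3))), 147)) = Mul(-1, Mul(Add(Add(-6, Mul(Rational(1, 6), -2)), -4), 147)) = Mul(-1, Mul(Add(Add(-6, Rational(-1, 3)), -4), 147)) = Mul(-1, Mul(Add(Rational(-19, 3), -4), 147)) = Mul(-1, Mul(Rational(-31, 3), 147)) = Mul(-1, -1519) = 1519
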